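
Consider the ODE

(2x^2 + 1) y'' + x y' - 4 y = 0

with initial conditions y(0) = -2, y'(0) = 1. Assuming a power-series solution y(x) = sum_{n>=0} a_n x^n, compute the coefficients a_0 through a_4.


Ansatz: y(x) = sum_{n>=0} a_n x^n, so y'(x) = sum_{n>=1} n a_n x^(n-1) and y''(x) = sum_{n>=2} n(n-1) a_n x^(n-2).
Substitute into P(x) y'' + Q(x) y' + R(x) y = 0 with P(x) = 2x^2 + 1, Q(x) = x, R(x) = -4, and match powers of x.
Initial conditions: a_0 = -2, a_1 = 1.
Setting the coefficient of each power of x to zero and solving order by order (substituting the coefficients already found):
  x^0: 2 a_2 - 4 a_0 = 0  ->  2 a_2 = 4 a_0 = -8  ->  a_2 = -4
  x^1: 6 a_3 - 3 a_1 = 0  ->  6 a_3 = 3 a_1 = 3  ->  a_3 = 1/2
  x^2: 12 a_4 + 2 a_2 = 0  ->  12 a_4 = -2 a_2 = 8  ->  a_4 = 2/3
Truncated series: y(x) = -2 + x - 4 x^2 + (1/2) x^3 + (2/3) x^4 + O(x^5).

a_0 = -2; a_1 = 1; a_2 = -4; a_3 = 1/2; a_4 = 2/3


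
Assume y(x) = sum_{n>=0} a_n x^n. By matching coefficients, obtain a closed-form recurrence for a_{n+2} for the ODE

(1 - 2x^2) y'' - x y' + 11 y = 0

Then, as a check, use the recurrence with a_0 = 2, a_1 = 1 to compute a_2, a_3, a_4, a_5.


Substitute y = sum_n a_n x^n.
(1 - 2 x^2) y'' contributes (n+2)(n+1) a_{n+2} - 2 n(n-1) a_n at x^n.
-x y'(x) contributes -n a_n at x^n.
11 y(x) contributes 11 a_n at x^n.
Matching x^n: (n+2)(n+1) a_{n+2} + (-2 n(n-1) - n + 11) a_n = 0.
Thus a_{n+2} = (2 n(n-1) + n - 11) / ((n+1)(n+2)) * a_n.

Check with a_0 = 2, a_1 = 1 (apply the recurrence for n = 0, 1, 2, 3): a_0 = 2, a_1 = 1, a_2 = -11, a_3 = -5/3, a_4 = 55/12, a_5 = -1/3.

a_(n+2) = (2 n(n-1) + n - 11) / ((n+1)(n+2)) * a_n; check: a_0 = 2, a_1 = 1, a_2 = -11, a_3 = -5/3, a_4 = 55/12, a_5 = -1/3


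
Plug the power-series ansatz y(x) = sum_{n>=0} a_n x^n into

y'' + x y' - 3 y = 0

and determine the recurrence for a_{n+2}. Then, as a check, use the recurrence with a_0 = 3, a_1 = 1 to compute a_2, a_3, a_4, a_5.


Substitute y = sum_n a_n x^n.
y''(x) has coefficient (n+2)(n+1) a_{n+2} at x^n;
x y'(x) has coefficient n a_n at x^n (shift);
-3 y(x) has coefficient -3 a_n at x^n.
Matching x^n: (n+2)(n+1) a_{n+2} + (n - 3) a_n = 0.
Thus a_{n+2} = (-n + 3) / ((n+1)(n+2)) * a_n.

Check with a_0 = 3, a_1 = 1 (apply the recurrence for n = 0, 1, 2, 3): a_0 = 3, a_1 = 1, a_2 = 9/2, a_3 = 1/3, a_4 = 3/8, a_5 = 0.

a_(n+2) = (-n + 3) / ((n+1)(n+2)) * a_n; check: a_0 = 3, a_1 = 1, a_2 = 9/2, a_3 = 1/3, a_4 = 3/8, a_5 = 0


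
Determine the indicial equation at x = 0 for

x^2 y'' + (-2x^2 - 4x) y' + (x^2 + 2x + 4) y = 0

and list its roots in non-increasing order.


Divide by x^2 to reach normal form y'' + P_1(x) y' + P_2(x) y = 0 with P_1(x) = -2 - 4/x and P_2(x) = 1 + 2/x + 4/x^2.
x = 0 is a singular point because the y'-coefficient -2 - 4/x has a pole at x = 0 and the y-coefficient 1 + 2/x + 4/x^2 has a pole at x = 0.
It is a regular singular point because x P_1(x) = p(x) = -2x - 4 and x^2 P_2(x) = q(x) = x^2 + 2x + 4 are polynomials, hence analytic at x = 0.
p(0) = -4,  q(0) = 4.
Indicial equation: r(r-1) + p(0) r + q(0) = 0, i.e. r^2 + (p(0) - 1) r + q(0) = 0, i.e. r^2 - 5 r + 4 = 0.
Discriminant: (-5)^2 - 4(4) = 9, so r = (5 ± 3)/2.
Solving: r_1 = 4, r_2 = 1.

indicial: r^2 - 5 r + 4 = 0; roots r_1 = 4, r_2 = 1


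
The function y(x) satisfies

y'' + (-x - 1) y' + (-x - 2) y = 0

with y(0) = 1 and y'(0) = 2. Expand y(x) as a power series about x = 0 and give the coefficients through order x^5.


Ansatz: y(x) = sum_{n>=0} a_n x^n, so y'(x) = sum_{n>=1} n a_n x^(n-1) and y''(x) = sum_{n>=2} n(n-1) a_n x^(n-2).
Substitute into P(x) y'' + Q(x) y' + R(x) y = 0 with P(x) = 1, Q(x) = -x - 1, R(x) = -x - 2, and match powers of x.
Initial conditions: a_0 = 1, a_1 = 2.
Setting the coefficient of each power of x to zero and solving order by order (substituting the coefficients already found):
  x^0: 2 a_2 - a_1 - 2 a_0 = 0  ->  2 a_2 = a_1 + 2 a_0 = 4  ->  a_2 = 2
  x^1: 6 a_3 - 2 a_2 - 3 a_1 - a_0 = 0  ->  6 a_3 = 2 a_2 + 3 a_1 + a_0 = 11  ->  a_3 = 11/6
  x^2: 12 a_4 - 3 a_3 - 4 a_2 - a_1 = 0  ->  12 a_4 = 3 a_3 + 4 a_2 + a_1 = 31/2  ->  a_4 = 31/24
  x^3: 20 a_5 - 4 a_4 - 5 a_3 - a_2 = 0  ->  20 a_5 = 4 a_4 + 5 a_3 + a_2 = 49/3  ->  a_5 = 49/60
Truncated series: y(x) = 1 + 2 x + 2 x^2 + (11/6) x^3 + (31/24) x^4 + (49/60) x^5 + O(x^6).

a_0 = 1; a_1 = 2; a_2 = 2; a_3 = 11/6; a_4 = 31/24; a_5 = 49/60


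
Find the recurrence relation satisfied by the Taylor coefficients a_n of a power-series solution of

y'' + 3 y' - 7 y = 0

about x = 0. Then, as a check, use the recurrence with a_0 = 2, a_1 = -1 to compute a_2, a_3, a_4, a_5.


Substitute y = sum_n a_n x^n.
y''(x) has coefficient (n+2)(n+1) a_{n+2} at x^n;
3 y'(x) has coefficient 3 (n+1) a_{n+1} at x^n;
-7 y(x) has coefficient -7 a_n at x^n.
Matching x^n: (n+2)(n+1) a_{n+2} + 3 (n+1) a_{n+1} - 7 a_n = 0.
Thus a_{n+2} = [-3 (n+1) a_{n+1} + 7 a_n] / ((n+1)(n+2)).

Check with a_0 = 2, a_1 = -1 (apply the recurrence for n = 0, 1, 2, 3): a_0 = 2, a_1 = -1, a_2 = 17/2, a_3 = -29/3, a_4 = 293/24, a_5 = -257/24.

a_(n+2) = [-3 (n+1) a_(n+1) + 7 a_n] / ((n+1)(n+2)); check: a_0 = 2, a_1 = -1, a_2 = 17/2, a_3 = -29/3, a_4 = 293/24, a_5 = -257/24


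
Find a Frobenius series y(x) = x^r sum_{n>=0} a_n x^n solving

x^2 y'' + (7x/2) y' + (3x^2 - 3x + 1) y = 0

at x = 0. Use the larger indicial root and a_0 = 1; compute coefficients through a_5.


Write in Frobenius form y'' + (p(x)/x) y' + (q(x)/x^2) y = 0:
  p(x) = 7/2,  q(x) = 3x^2 - 3x + 1.
Indicial equation: r(r-1) + (7/2) r + (1) = 0 -> roots r_1 = -1/2, r_2 = -2.
Take r = r_1 = -1/2. Let y(x) = x^r sum_{n>=0} a_n x^n with a_0 = 1.
Substitute y = x^r sum a_n x^n and match x^{r+n}. The recurrence is
  D(n) a_n - 3 a_{n-1} + 3 a_{n-2} = 0,  where D(n) = (r+n)(r+n-1) + (7/2)(r+n) + (1).
  a_n = [3 a_{n-1} - 3 a_{n-2}] / D(n).
Since the indicial polynomial factors as (r - r_1)(r - r_2), D(n) = (r_1 + n - r_1)(r_1 + n - r_2) = n(n + 3/2).
Evaluating step by step (a_0 = 1):
  n = 1: D(1) = 1(1 + 3/2) = 5/2; numerator = 3(1) = 3; a_1 = (3)/(5/2) = 6/5
  n = 2: D(2) = 2(2 + 3/2) = 7; numerator = 3(6/5) - 3(1) = 3/5; a_2 = (3/5)/(7) = 3/35
  n = 3: D(3) = 3(3 + 3/2) = 27/2; numerator = 3(3/35) - 3(6/5) = -117/35; a_3 = (-117/35)/(27/2) = -26/105
  n = 4: D(4) = 4(4 + 3/2) = 22; numerator = 3(-26/105) - 3(3/35) = -1; a_4 = (-1)/(22) = -1/22
  n = 5: D(5) = 5(5 + 3/2) = 65/2; numerator = 3(-1/22) - 3(-26/105) = 467/770; a_5 = (467/770)/(65/2) = 467/25025

r = -1/2; a_0 = 1; a_1 = 6/5; a_2 = 3/35; a_3 = -26/105; a_4 = -1/22; a_5 = 467/25025


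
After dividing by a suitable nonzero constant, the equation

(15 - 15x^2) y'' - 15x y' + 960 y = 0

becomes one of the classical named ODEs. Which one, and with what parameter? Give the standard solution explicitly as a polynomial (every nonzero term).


All three coefficients share the factor 15; dividing through by 15 gives  (1 - x^2) y'' - x y' + 64 y = 0.
This matches the Chebyshev equation (1 - x^2) y'' - x y' + n^2 y = 0 (note the -x y' term, not -2x y') with n^2 = 64, so n = 8; the polynomial solution is T_8(x).
With y = sum_k a_k x^k, matching x^k gives (k+2)(k+1) a_{k+2} = (k^2 - n^2) a_k = (k - 8)(k + 8) a_k. The right side vanishes at k = 8, so the series with the parity of 8 terminates at degree 8.
Standard normalization: leading coefficient of T_n is 2^(n-1), so a_8 = 2^7 = 128. Work downward with a_k = (k+1)(k+2) a_{k+2} / ((k - 8)(k + 8)):
  a_6 = (7)(8)(128) / ((6 - 8)(6 + 8)) = 7168/(-28) = -256
  a_4 = (5)(6)(-256) / ((4 - 8)(4 + 8)) = -7680/(-48) = 160
  a_2 = (3)(4)(160) / ((2 - 8)(2 + 8)) = 1920/(-60) = -32
  a_0 = (1)(2)(-32) / ((0 - 8)(0 + 8)) = -64/(-64) = 1
Hence T_8(x) = 128 x^8 - 256 x^6 + 160 x^4 - 32 x^2 + 1.

T_8(x); series = 128 x^8 - 256 x^6 + 160 x^4 - 32 x^2 + 1


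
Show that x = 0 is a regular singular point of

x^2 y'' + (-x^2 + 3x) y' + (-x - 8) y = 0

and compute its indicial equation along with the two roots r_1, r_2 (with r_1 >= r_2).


Divide by x^2 to reach normal form y'' + P_1(x) y' + P_2(x) y = 0 with P_1(x) = -1 + 3/x and P_2(x) = -1/x - 8/x^2.
x = 0 is a singular point because the y'-coefficient -1 + 3/x has a pole at x = 0 and the y-coefficient -1/x - 8/x^2 has a pole at x = 0.
It is a regular singular point because x P_1(x) = p(x) = 3 - x and x^2 P_2(x) = q(x) = -x - 8 are polynomials, hence analytic at x = 0.
p(0) = 3,  q(0) = -8.
Indicial equation: r(r-1) + p(0) r + q(0) = 0, i.e. r^2 + (p(0) - 1) r + q(0) = 0, i.e. r^2 + 2 r - 8 = 0.
Discriminant: (2)^2 - 4(-8) = 36, so r = (-2 ± 6)/2.
Solving: r_1 = 2, r_2 = -4.

indicial: r^2 + 2 r - 8 = 0; roots r_1 = 2, r_2 = -4


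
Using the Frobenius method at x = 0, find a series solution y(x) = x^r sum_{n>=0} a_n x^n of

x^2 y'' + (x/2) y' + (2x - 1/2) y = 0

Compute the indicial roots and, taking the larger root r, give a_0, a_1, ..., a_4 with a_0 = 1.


Write in Frobenius form y'' + (p(x)/x) y' + (q(x)/x^2) y = 0:
  p(x) = 1/2,  q(x) = 2x - 1/2.
Indicial equation: r(r-1) + (1/2) r + (-1/2) = 0 -> roots r_1 = 1, r_2 = -1/2.
Take r = r_1 = 1. Let y(x) = x^r sum_{n>=0} a_n x^n with a_0 = 1.
Substitute y = x^r sum a_n x^n and match x^{r+n}. The recurrence is
  D(n) a_n + 2 a_{n-1} = 0,  where D(n) = (r+n)(r+n-1) + (1/2)(r+n) + (-1/2).
  a_n = -2 / D(n) * a_{n-1}.
Since the indicial polynomial factors as (r - r_1)(r - r_2), D(n) = (r_1 + n - r_1)(r_1 + n - r_2) = n(n + 3/2).
Evaluating step by step (a_0 = 1):
  n = 1: D(1) = 1(1 + 3/2) = 5/2; numerator = -2(1) = -2; a_1 = (-2)/(5/2) = -4/5
  n = 2: D(2) = 2(2 + 3/2) = 7; numerator = -2(-4/5) = 8/5; a_2 = (8/5)/(7) = 8/35
  n = 3: D(3) = 3(3 + 3/2) = 27/2; numerator = -2(8/35) = -16/35; a_3 = (-16/35)/(27/2) = -32/945
  n = 4: D(4) = 4(4 + 3/2) = 22; numerator = -2(-32/945) = 64/945; a_4 = (64/945)/(22) = 32/10395

r = 1; a_0 = 1; a_1 = -4/5; a_2 = 8/35; a_3 = -32/945; a_4 = 32/10395


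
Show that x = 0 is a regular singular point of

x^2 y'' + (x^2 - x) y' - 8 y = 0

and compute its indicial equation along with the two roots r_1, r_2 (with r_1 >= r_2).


Divide by x^2 to reach normal form y'' + P_1(x) y' + P_2(x) y = 0 with P_1(x) = 1 - 1/x and P_2(x) = -8/x^2.
x = 0 is a singular point because the y'-coefficient 1 - 1/x has a pole at x = 0 and the y-coefficient -8/x^2 has a pole at x = 0.
It is a regular singular point because x P_1(x) = p(x) = x - 1 and x^2 P_2(x) = q(x) = -8 are polynomials, hence analytic at x = 0.
p(0) = -1,  q(0) = -8.
Indicial equation: r(r-1) + p(0) r + q(0) = 0, i.e. r^2 + (p(0) - 1) r + q(0) = 0, i.e. r^2 - 2 r - 8 = 0.
Discriminant: (-2)^2 - 4(-8) = 36, so r = (2 ± 6)/2.
Solving: r_1 = 4, r_2 = -2.

indicial: r^2 - 2 r - 8 = 0; roots r_1 = 4, r_2 = -2


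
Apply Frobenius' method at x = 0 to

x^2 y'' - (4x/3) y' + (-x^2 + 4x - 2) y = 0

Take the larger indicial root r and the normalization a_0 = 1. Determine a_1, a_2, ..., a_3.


Write in Frobenius form y'' + (p(x)/x) y' + (q(x)/x^2) y = 0:
  p(x) = -4/3,  q(x) = -x^2 + 4x - 2.
Indicial equation: r(r-1) + (-4/3) r + (-2) = 0 -> roots r_1 = 3, r_2 = -2/3.
Take r = r_1 = 3. Let y(x) = x^r sum_{n>=0} a_n x^n with a_0 = 1.
Substitute y = x^r sum a_n x^n and match x^{r+n}. The recurrence is
  D(n) a_n + 4 a_{n-1} - 1 a_{n-2} = 0,  where D(n) = (r+n)(r+n-1) + (-4/3)(r+n) + (-2).
  a_n = [-4 a_{n-1} + 1 a_{n-2}] / D(n).
Since the indicial polynomial factors as (r - r_1)(r - r_2), D(n) = (r_1 + n - r_1)(r_1 + n - r_2) = n(n + 11/3).
Evaluating step by step (a_0 = 1):
  n = 1: D(1) = 1(1 + 11/3) = 14/3; numerator = -4(1) = -4; a_1 = (-4)/(14/3) = -6/7
  n = 2: D(2) = 2(2 + 11/3) = 34/3; numerator = -4(-6/7) + 1(1) = 31/7; a_2 = (31/7)/(34/3) = 93/238
  n = 3: D(3) = 3(3 + 11/3) = 20; numerator = -4(93/238) + 1(-6/7) = -288/119; a_3 = (-288/119)/(20) = -72/595

r = 3; a_0 = 1; a_1 = -6/7; a_2 = 93/238; a_3 = -72/595


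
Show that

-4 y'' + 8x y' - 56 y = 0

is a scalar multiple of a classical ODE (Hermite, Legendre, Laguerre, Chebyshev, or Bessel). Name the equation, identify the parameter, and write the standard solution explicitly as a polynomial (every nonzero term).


All three coefficients share the factor -4; dividing through by -4 gives  y'' - 2x y' + 14 y = 0.
This matches the Hermite equation y'' - 2x y' + 2n y = 0 with 2n = 14, so n = 7; the polynomial solution is H_7(x).
With y = sum_k a_k x^k, matching x^k gives (k+2)(k+1) a_{k+2} = 2(k - n) a_k = 2(k - 7) a_k. The right side vanishes at k = 7, so the series with the parity of 7 terminates at degree 7.
Standard normalization: leading coefficient of H_n is 2^n, so a_7 = 2^7 = 128. Work downward with a_k = (k+1)(k+2) a_{k+2} / (2(k - n)):
  a_5 = (6)(7)(128) / (2(5 - 7)) = 5376/(-4) = -1344
  a_3 = (4)(5)(-1344) / (2(3 - 7)) = -26880/(-8) = 3360
  a_1 = (2)(3)(3360) / (2(1 - 7)) = 20160/(-12) = -1680
Hence H_7(x) = 128 x^7 - 1344 x^5 + 3360 x^3 - 1680 x.

H_7(x); series = 128 x^7 - 1344 x^5 + 3360 x^3 - 1680 x


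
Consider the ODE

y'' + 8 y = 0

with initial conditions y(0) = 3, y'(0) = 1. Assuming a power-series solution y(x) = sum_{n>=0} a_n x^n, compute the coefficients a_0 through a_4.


Ansatz: y(x) = sum_{n>=0} a_n x^n, so y'(x) = sum_{n>=1} n a_n x^(n-1) and y''(x) = sum_{n>=2} n(n-1) a_n x^(n-2).
Substitute into P(x) y'' + Q(x) y' + R(x) y = 0 with P(x) = 1, Q(x) = 0, R(x) = 8, and match powers of x.
Initial conditions: a_0 = 3, a_1 = 1.
Setting the coefficient of each power of x to zero and solving order by order (substituting the coefficients already found):
  x^0: 2 a_2 + 8 a_0 = 0  ->  2 a_2 = -8 a_0 = -24  ->  a_2 = -12
  x^1: 6 a_3 + 8 a_1 = 0  ->  6 a_3 = -8 a_1 = -8  ->  a_3 = -4/3
  x^2: 12 a_4 + 8 a_2 = 0  ->  12 a_4 = -8 a_2 = 96  ->  a_4 = 8
Truncated series: y(x) = 3 + x - 12 x^2 - (4/3) x^3 + 8 x^4 + O(x^5).

a_0 = 3; a_1 = 1; a_2 = -12; a_3 = -4/3; a_4 = 8


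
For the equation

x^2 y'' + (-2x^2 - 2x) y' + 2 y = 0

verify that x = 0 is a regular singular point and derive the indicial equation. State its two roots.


Divide by x^2 to reach normal form y'' + P_1(x) y' + P_2(x) y = 0 with P_1(x) = -2 - 2/x and P_2(x) = 2/x^2.
x = 0 is a singular point because the y'-coefficient -2 - 2/x has a pole at x = 0 and the y-coefficient 2/x^2 has a pole at x = 0.
It is a regular singular point because x P_1(x) = p(x) = -2x - 2 and x^2 P_2(x) = q(x) = 2 are polynomials, hence analytic at x = 0.
p(0) = -2,  q(0) = 2.
Indicial equation: r(r-1) + p(0) r + q(0) = 0, i.e. r^2 + (p(0) - 1) r + q(0) = 0, i.e. r^2 - 3 r + 2 = 0.
Discriminant: (-3)^2 - 4(2) = 1, so r = (3 ± 1)/2.
Solving: r_1 = 2, r_2 = 1.

indicial: r^2 - 3 r + 2 = 0; roots r_1 = 2, r_2 = 1


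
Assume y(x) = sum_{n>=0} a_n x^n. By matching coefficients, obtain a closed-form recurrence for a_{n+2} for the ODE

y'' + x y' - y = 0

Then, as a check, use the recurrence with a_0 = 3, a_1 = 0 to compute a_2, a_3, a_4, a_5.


Substitute y = sum_n a_n x^n.
y''(x) has coefficient (n+2)(n+1) a_{n+2} at x^n;
x y'(x) has coefficient n a_n at x^n (shift);
-y(x) has coefficient -1 a_n at x^n.
Matching x^n: (n+2)(n+1) a_{n+2} + (n - 1) a_n = 0.
Thus a_{n+2} = (-n + 1) / ((n+1)(n+2)) * a_n.

Check with a_0 = 3, a_1 = 0 (apply the recurrence for n = 0, 1, 2, 3): a_0 = 3, a_1 = 0, a_2 = 3/2, a_3 = 0, a_4 = -1/8, a_5 = 0.

a_(n+2) = (-n + 1) / ((n+1)(n+2)) * a_n; check: a_0 = 3, a_1 = 0, a_2 = 3/2, a_3 = 0, a_4 = -1/8, a_5 = 0


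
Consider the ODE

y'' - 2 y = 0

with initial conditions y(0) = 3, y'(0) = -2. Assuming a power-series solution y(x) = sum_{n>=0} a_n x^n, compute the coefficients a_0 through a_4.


Ansatz: y(x) = sum_{n>=0} a_n x^n, so y'(x) = sum_{n>=1} n a_n x^(n-1) and y''(x) = sum_{n>=2} n(n-1) a_n x^(n-2).
Substitute into P(x) y'' + Q(x) y' + R(x) y = 0 with P(x) = 1, Q(x) = 0, R(x) = -2, and match powers of x.
Initial conditions: a_0 = 3, a_1 = -2.
Setting the coefficient of each power of x to zero and solving order by order (substituting the coefficients already found):
  x^0: 2 a_2 - 2 a_0 = 0  ->  2 a_2 = 2 a_0 = 6  ->  a_2 = 3
  x^1: 6 a_3 - 2 a_1 = 0  ->  6 a_3 = 2 a_1 = -4  ->  a_3 = -2/3
  x^2: 12 a_4 - 2 a_2 = 0  ->  12 a_4 = 2 a_2 = 6  ->  a_4 = 1/2
Truncated series: y(x) = 3 - 2 x + 3 x^2 - (2/3) x^3 + (1/2) x^4 + O(x^5).

a_0 = 3; a_1 = -2; a_2 = 3; a_3 = -2/3; a_4 = 1/2


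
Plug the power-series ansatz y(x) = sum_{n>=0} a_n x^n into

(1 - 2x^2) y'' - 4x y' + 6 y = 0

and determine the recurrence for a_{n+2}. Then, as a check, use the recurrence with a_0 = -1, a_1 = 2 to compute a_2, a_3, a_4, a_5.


Substitute y = sum_n a_n x^n.
(1 - 2 x^2) y'' contributes (n+2)(n+1) a_{n+2} - 2 n(n-1) a_n at x^n.
-4 x y'(x) contributes -4 n a_n at x^n.
6 y(x) contributes 6 a_n at x^n.
Matching x^n: (n+2)(n+1) a_{n+2} + (-2 n(n-1) - 4 n + 6) a_n = 0.
Thus a_{n+2} = (2 n(n-1) + 4 n - 6) / ((n+1)(n+2)) * a_n.

Check with a_0 = -1, a_1 = 2 (apply the recurrence for n = 0, 1, 2, 3): a_0 = -1, a_1 = 2, a_2 = 3, a_3 = -2/3, a_4 = 3/2, a_5 = -3/5.

a_(n+2) = (2 n(n-1) + 4 n - 6) / ((n+1)(n+2)) * a_n; check: a_0 = -1, a_1 = 2, a_2 = 3, a_3 = -2/3, a_4 = 3/2, a_5 = -3/5


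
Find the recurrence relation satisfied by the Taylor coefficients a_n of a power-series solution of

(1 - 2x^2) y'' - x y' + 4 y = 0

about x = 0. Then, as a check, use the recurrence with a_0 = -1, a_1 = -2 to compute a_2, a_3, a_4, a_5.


Substitute y = sum_n a_n x^n.
(1 - 2 x^2) y'' contributes (n+2)(n+1) a_{n+2} - 2 n(n-1) a_n at x^n.
-x y'(x) contributes -n a_n at x^n.
4 y(x) contributes 4 a_n at x^n.
Matching x^n: (n+2)(n+1) a_{n+2} + (-2 n(n-1) - n + 4) a_n = 0.
Thus a_{n+2} = (2 n(n-1) + n - 4) / ((n+1)(n+2)) * a_n.

Check with a_0 = -1, a_1 = -2 (apply the recurrence for n = 0, 1, 2, 3): a_0 = -1, a_1 = -2, a_2 = 2, a_3 = 1, a_4 = 1/3, a_5 = 11/20.

a_(n+2) = (2 n(n-1) + n - 4) / ((n+1)(n+2)) * a_n; check: a_0 = -1, a_1 = -2, a_2 = 2, a_3 = 1, a_4 = 1/3, a_5 = 11/20


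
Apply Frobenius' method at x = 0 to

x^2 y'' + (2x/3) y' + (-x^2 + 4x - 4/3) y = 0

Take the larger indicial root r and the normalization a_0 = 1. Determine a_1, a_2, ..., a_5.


Write in Frobenius form y'' + (p(x)/x) y' + (q(x)/x^2) y = 0:
  p(x) = 2/3,  q(x) = -x^2 + 4x - 4/3.
Indicial equation: r(r-1) + (2/3) r + (-4/3) = 0 -> roots r_1 = 4/3, r_2 = -1.
Take r = r_1 = 4/3. Let y(x) = x^r sum_{n>=0} a_n x^n with a_0 = 1.
Substitute y = x^r sum a_n x^n and match x^{r+n}. The recurrence is
  D(n) a_n + 4 a_{n-1} - 1 a_{n-2} = 0,  where D(n) = (r+n)(r+n-1) + (2/3)(r+n) + (-4/3).
  a_n = [-4 a_{n-1} + 1 a_{n-2}] / D(n).
Since the indicial polynomial factors as (r - r_1)(r - r_2), D(n) = (r_1 + n - r_1)(r_1 + n - r_2) = n(n + 7/3).
Evaluating step by step (a_0 = 1):
  n = 1: D(1) = 1(1 + 7/3) = 10/3; numerator = -4(1) = -4; a_1 = (-4)/(10/3) = -6/5
  n = 2: D(2) = 2(2 + 7/3) = 26/3; numerator = -4(-6/5) + 1(1) = 29/5; a_2 = (29/5)/(26/3) = 87/130
  n = 3: D(3) = 3(3 + 7/3) = 16; numerator = -4(87/130) + 1(-6/5) = -252/65; a_3 = (-252/65)/(16) = -63/260
  n = 4: D(4) = 4(4 + 7/3) = 76/3; numerator = -4(-63/260) + 1(87/130) = 213/130; a_4 = (213/130)/(76/3) = 639/9880
  n = 5: D(5) = 5(5 + 7/3) = 110/3; numerator = -4(639/9880) + 1(-63/260) = -495/988; a_5 = (-495/988)/(110/3) = -27/1976

r = 4/3; a_0 = 1; a_1 = -6/5; a_2 = 87/130; a_3 = -63/260; a_4 = 639/9880; a_5 = -27/1976


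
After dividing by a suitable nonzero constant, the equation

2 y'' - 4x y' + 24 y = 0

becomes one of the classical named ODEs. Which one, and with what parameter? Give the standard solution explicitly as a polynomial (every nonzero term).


All three coefficients share the factor 2; dividing through by 2 gives  y'' - 2x y' + 12 y = 0.
This matches the Hermite equation y'' - 2x y' + 2n y = 0 with 2n = 12, so n = 6; the polynomial solution is H_6(x).
With y = sum_k a_k x^k, matching x^k gives (k+2)(k+1) a_{k+2} = 2(k - n) a_k = 2(k - 6) a_k. The right side vanishes at k = 6, so the series with the parity of 6 terminates at degree 6.
Standard normalization: leading coefficient of H_n is 2^n, so a_6 = 2^6 = 64. Work downward with a_k = (k+1)(k+2) a_{k+2} / (2(k - n)):
  a_4 = (5)(6)(64) / (2(4 - 6)) = 1920/(-4) = -480
  a_2 = (3)(4)(-480) / (2(2 - 6)) = -5760/(-8) = 720
  a_0 = (1)(2)(720) / (2(0 - 6)) = 1440/(-12) = -120
Hence H_6(x) = 64 x^6 - 480 x^4 + 720 x^2 - 120.

H_6(x); series = 64 x^6 - 480 x^4 + 720 x^2 - 120


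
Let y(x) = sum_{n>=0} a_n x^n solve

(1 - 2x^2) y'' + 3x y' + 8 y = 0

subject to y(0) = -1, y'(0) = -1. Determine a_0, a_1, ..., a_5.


Ansatz: y(x) = sum_{n>=0} a_n x^n, so y'(x) = sum_{n>=1} n a_n x^(n-1) and y''(x) = sum_{n>=2} n(n-1) a_n x^(n-2).
Substitute into P(x) y'' + Q(x) y' + R(x) y = 0 with P(x) = 1 - 2x^2, Q(x) = 3x, R(x) = 8, and match powers of x.
Initial conditions: a_0 = -1, a_1 = -1.
Setting the coefficient of each power of x to zero and solving order by order (substituting the coefficients already found):
  x^0: 2 a_2 + 8 a_0 = 0  ->  2 a_2 = -8 a_0 = 8  ->  a_2 = 4
  x^1: 6 a_3 + 11 a_1 = 0  ->  6 a_3 = -11 a_1 = 11  ->  a_3 = 11/6
  x^2: 12 a_4 + 10 a_2 = 0  ->  12 a_4 = -10 a_2 = -40  ->  a_4 = -10/3
  x^3: 20 a_5 + 5 a_3 = 0  ->  20 a_5 = -5 a_3 = -55/6  ->  a_5 = -11/24
Truncated series: y(x) = -1 - x + 4 x^2 + (11/6) x^3 - (10/3) x^4 - (11/24) x^5 + O(x^6).

a_0 = -1; a_1 = -1; a_2 = 4; a_3 = 11/6; a_4 = -10/3; a_5 = -11/24


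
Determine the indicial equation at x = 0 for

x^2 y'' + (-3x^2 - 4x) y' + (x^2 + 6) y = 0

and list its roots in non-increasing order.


Divide by x^2 to reach normal form y'' + P_1(x) y' + P_2(x) y = 0 with P_1(x) = -3 - 4/x and P_2(x) = 1 + 6/x^2.
x = 0 is a singular point because the y'-coefficient -3 - 4/x has a pole at x = 0 and the y-coefficient 1 + 6/x^2 has a pole at x = 0.
It is a regular singular point because x P_1(x) = p(x) = -3x - 4 and x^2 P_2(x) = q(x) = x^2 + 6 are polynomials, hence analytic at x = 0.
p(0) = -4,  q(0) = 6.
Indicial equation: r(r-1) + p(0) r + q(0) = 0, i.e. r^2 + (p(0) - 1) r + q(0) = 0, i.e. r^2 - 5 r + 6 = 0.
Discriminant: (-5)^2 - 4(6) = 1, so r = (5 ± 1)/2.
Solving: r_1 = 3, r_2 = 2.

indicial: r^2 - 5 r + 6 = 0; roots r_1 = 3, r_2 = 2


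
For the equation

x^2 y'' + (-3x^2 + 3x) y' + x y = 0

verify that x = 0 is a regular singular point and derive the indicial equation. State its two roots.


Divide by x^2 to reach normal form y'' + P_1(x) y' + P_2(x) y = 0 with P_1(x) = -3 + 3/x and P_2(x) = 1/x.
x = 0 is a singular point because the y'-coefficient -3 + 3/x has a pole at x = 0 and the y-coefficient 1/x has a pole at x = 0.
It is a regular singular point because x P_1(x) = p(x) = 3 - 3x and x^2 P_2(x) = q(x) = x are polynomials, hence analytic at x = 0.
p(0) = 3,  q(0) = 0.
Indicial equation: r(r-1) + p(0) r + q(0) = 0, i.e. r^2 + (p(0) - 1) r + q(0) = 0, i.e. r^2 + 2 r = 0.
Discriminant: (2)^2 - 4(0) = 4, so r = (-2 ± 2)/2.
Solving: r_1 = 0, r_2 = -2.

indicial: r^2 + 2 r = 0; roots r_1 = 0, r_2 = -2


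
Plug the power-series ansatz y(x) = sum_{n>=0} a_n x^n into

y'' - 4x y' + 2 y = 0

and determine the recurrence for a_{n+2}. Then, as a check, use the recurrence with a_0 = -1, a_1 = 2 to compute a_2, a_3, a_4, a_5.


Substitute y = sum_n a_n x^n.
y''(x) has coefficient (n+2)(n+1) a_{n+2} at x^n;
-4 x y'(x) has coefficient -4 n a_n at x^n (shift);
2 y(x) has coefficient 2 a_n at x^n.
Matching x^n: (n+2)(n+1) a_{n+2} + (-4n + 2) a_n = 0.
Thus a_{n+2} = (4n - 2) / ((n+1)(n+2)) * a_n.

Check with a_0 = -1, a_1 = 2 (apply the recurrence for n = 0, 1, 2, 3): a_0 = -1, a_1 = 2, a_2 = 1, a_3 = 2/3, a_4 = 1/2, a_5 = 1/3.

a_(n+2) = (4n - 2) / ((n+1)(n+2)) * a_n; check: a_0 = -1, a_1 = 2, a_2 = 1, a_3 = 2/3, a_4 = 1/2, a_5 = 1/3


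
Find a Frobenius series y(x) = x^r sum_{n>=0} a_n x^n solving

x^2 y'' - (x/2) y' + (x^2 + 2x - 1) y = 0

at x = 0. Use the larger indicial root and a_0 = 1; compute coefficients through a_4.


Write in Frobenius form y'' + (p(x)/x) y' + (q(x)/x^2) y = 0:
  p(x) = -1/2,  q(x) = x^2 + 2x - 1.
Indicial equation: r(r-1) + (-1/2) r + (-1) = 0 -> roots r_1 = 2, r_2 = -1/2.
Take r = r_1 = 2. Let y(x) = x^r sum_{n>=0} a_n x^n with a_0 = 1.
Substitute y = x^r sum a_n x^n and match x^{r+n}. The recurrence is
  D(n) a_n + 2 a_{n-1} + 1 a_{n-2} = 0,  where D(n) = (r+n)(r+n-1) + (-1/2)(r+n) + (-1).
  a_n = [-2 a_{n-1} - 1 a_{n-2}] / D(n).
Since the indicial polynomial factors as (r - r_1)(r - r_2), D(n) = (r_1 + n - r_1)(r_1 + n - r_2) = n(n + 5/2).
Evaluating step by step (a_0 = 1):
  n = 1: D(1) = 1(1 + 5/2) = 7/2; numerator = -2(1) = -2; a_1 = (-2)/(7/2) = -4/7
  n = 2: D(2) = 2(2 + 5/2) = 9; numerator = -2(-4/7) - 1(1) = 1/7; a_2 = (1/7)/(9) = 1/63
  n = 3: D(3) = 3(3 + 5/2) = 33/2; numerator = -2(1/63) - 1(-4/7) = 34/63; a_3 = (34/63)/(33/2) = 68/2079
  n = 4: D(4) = 4(4 + 5/2) = 26; numerator = -2(68/2079) - 1(1/63) = -169/2079; a_4 = (-169/2079)/(26) = -13/4158

r = 2; a_0 = 1; a_1 = -4/7; a_2 = 1/63; a_3 = 68/2079; a_4 = -13/4158


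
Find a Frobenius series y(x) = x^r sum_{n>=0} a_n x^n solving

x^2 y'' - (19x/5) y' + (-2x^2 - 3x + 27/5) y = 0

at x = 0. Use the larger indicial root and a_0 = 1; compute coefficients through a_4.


Write in Frobenius form y'' + (p(x)/x) y' + (q(x)/x^2) y = 0:
  p(x) = -19/5,  q(x) = -2x^2 - 3x + 27/5.
Indicial equation: r(r-1) + (-19/5) r + (27/5) = 0 -> roots r_1 = 3, r_2 = 9/5.
Take r = r_1 = 3. Let y(x) = x^r sum_{n>=0} a_n x^n with a_0 = 1.
Substitute y = x^r sum a_n x^n and match x^{r+n}. The recurrence is
  D(n) a_n - 3 a_{n-1} - 2 a_{n-2} = 0,  where D(n) = (r+n)(r+n-1) + (-19/5)(r+n) + (27/5).
  a_n = [3 a_{n-1} + 2 a_{n-2}] / D(n).
Since the indicial polynomial factors as (r - r_1)(r - r_2), D(n) = (r_1 + n - r_1)(r_1 + n - r_2) = n(n + 6/5).
Evaluating step by step (a_0 = 1):
  n = 1: D(1) = 1(1 + 6/5) = 11/5; numerator = 3(1) = 3; a_1 = (3)/(11/5) = 15/11
  n = 2: D(2) = 2(2 + 6/5) = 32/5; numerator = 3(15/11) + 2(1) = 67/11; a_2 = (67/11)/(32/5) = 335/352
  n = 3: D(3) = 3(3 + 6/5) = 63/5; numerator = 3(335/352) + 2(15/11) = 1965/352; a_3 = (1965/352)/(63/5) = 3275/7392
  n = 4: D(4) = 4(4 + 6/5) = 104/5; numerator = 3(3275/7392) + 2(335/352) = 7965/2464; a_4 = (7965/2464)/(104/5) = 39825/256256

r = 3; a_0 = 1; a_1 = 15/11; a_2 = 335/352; a_3 = 3275/7392; a_4 = 39825/256256


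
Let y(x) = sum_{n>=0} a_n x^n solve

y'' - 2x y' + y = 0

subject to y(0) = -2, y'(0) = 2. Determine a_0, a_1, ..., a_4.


Ansatz: y(x) = sum_{n>=0} a_n x^n, so y'(x) = sum_{n>=1} n a_n x^(n-1) and y''(x) = sum_{n>=2} n(n-1) a_n x^(n-2).
Substitute into P(x) y'' + Q(x) y' + R(x) y = 0 with P(x) = 1, Q(x) = -2x, R(x) = 1, and match powers of x.
Initial conditions: a_0 = -2, a_1 = 2.
Setting the coefficient of each power of x to zero and solving order by order (substituting the coefficients already found):
  x^0: 2 a_2 + a_0 = 0  ->  2 a_2 = -a_0 = 2  ->  a_2 = 1
  x^1: 6 a_3 - a_1 = 0  ->  6 a_3 = a_1 = 2  ->  a_3 = 1/3
  x^2: 12 a_4 - 3 a_2 = 0  ->  12 a_4 = 3 a_2 = 3  ->  a_4 = 1/4
Truncated series: y(x) = -2 + 2 x + x^2 + (1/3) x^3 + (1/4) x^4 + O(x^5).

a_0 = -2; a_1 = 2; a_2 = 1; a_3 = 1/3; a_4 = 1/4


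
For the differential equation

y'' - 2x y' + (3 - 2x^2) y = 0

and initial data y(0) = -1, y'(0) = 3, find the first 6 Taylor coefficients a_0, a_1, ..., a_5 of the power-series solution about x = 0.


Ansatz: y(x) = sum_{n>=0} a_n x^n, so y'(x) = sum_{n>=1} n a_n x^(n-1) and y''(x) = sum_{n>=2} n(n-1) a_n x^(n-2).
Substitute into P(x) y'' + Q(x) y' + R(x) y = 0 with P(x) = 1, Q(x) = -2x, R(x) = 3 - 2x^2, and match powers of x.
Initial conditions: a_0 = -1, a_1 = 3.
Setting the coefficient of each power of x to zero and solving order by order (substituting the coefficients already found):
  x^0: 2 a_2 + 3 a_0 = 0  ->  2 a_2 = -3 a_0 = 3  ->  a_2 = 3/2
  x^1: 6 a_3 + a_1 = 0  ->  6 a_3 = -a_1 = -3  ->  a_3 = -1/2
  x^2: 12 a_4 - a_2 - 2 a_0 = 0  ->  12 a_4 = a_2 + 2 a_0 = -1/2  ->  a_4 = -1/24
  x^3: 20 a_5 - 3 a_3 - 2 a_1 = 0  ->  20 a_5 = 3 a_3 + 2 a_1 = 9/2  ->  a_5 = 9/40
Truncated series: y(x) = -1 + 3 x + (3/2) x^2 - (1/2) x^3 - (1/24) x^4 + (9/40) x^5 + O(x^6).

a_0 = -1; a_1 = 3; a_2 = 3/2; a_3 = -1/2; a_4 = -1/24; a_5 = 9/40


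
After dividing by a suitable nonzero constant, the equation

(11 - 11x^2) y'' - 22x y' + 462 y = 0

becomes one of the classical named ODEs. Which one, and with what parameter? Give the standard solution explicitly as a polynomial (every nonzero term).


All three coefficients share the factor 11; dividing through by 11 gives  (1 - x^2) y'' - 2x y' + 42 y = 0.
This matches the Legendre equation (1 - x^2) y'' - 2x y' + n(n+1) y = 0 (note the -2x y' term) with n(n+1) = 42, so n = 6; the polynomial solution is P_6(x).
With y = sum_k a_k x^k, matching x^k gives (k+2)(k+1) a_{k+2} = [k(k+1) - n(n+1)] a_k = (k - 6)(k + 7) a_k. The right side vanishes at k = 6, so the series with the parity of 6 terminates at degree 6.
Standard normalization (P_n(1) = 1): leading coefficient (2n)!/(2^n (n!)^2) = 479001600/(64*518400) = 231/16, so a_6 = 231/16. Work downward with a_k = (k+1)(k+2) a_{k+2} / ((k - 6)(k + 7)):
  a_4 = (5)(6)(231/16) / ((4 - 6)(4 + 7)) = (3465/8)/(-22) = -315/16
  a_2 = (3)(4)(-315/16) / ((2 - 6)(2 + 7)) = (-945/4)/(-36) = 105/16
  a_0 = (1)(2)(105/16) / ((0 - 6)(0 + 7)) = (105/8)/(-42) = -5/16
Hence P_6(x) = 231 x^6/16 - 315 x^4/16 + 105 x^2/16 - 5/16.

P_6(x); series = 231 x^6/16 - 315 x^4/16 + 105 x^2/16 - 5/16


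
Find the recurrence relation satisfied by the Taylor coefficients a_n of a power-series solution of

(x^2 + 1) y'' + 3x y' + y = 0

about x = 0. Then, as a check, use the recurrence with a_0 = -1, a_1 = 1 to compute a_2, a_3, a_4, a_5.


Substitute y = sum_n a_n x^n.
(1 + 1 x^2) y'' contributes (n+2)(n+1) a_{n+2} + n(n-1) a_n at x^n.
3 x y'(x) contributes 3 n a_n at x^n.
y(x) contributes 1 a_n at x^n.
Matching x^n: (n+2)(n+1) a_{n+2} + (n(n-1) + 3 n + 1) a_n = 0.
Thus a_{n+2} = (-n(n-1) - 3 n - 1) / ((n+1)(n+2)) * a_n.

Check with a_0 = -1, a_1 = 1 (apply the recurrence for n = 0, 1, 2, 3): a_0 = -1, a_1 = 1, a_2 = 1/2, a_3 = -2/3, a_4 = -3/8, a_5 = 8/15.

a_(n+2) = (-n(n-1) - 3 n - 1) / ((n+1)(n+2)) * a_n; check: a_0 = -1, a_1 = 1, a_2 = 1/2, a_3 = -2/3, a_4 = -3/8, a_5 = 8/15


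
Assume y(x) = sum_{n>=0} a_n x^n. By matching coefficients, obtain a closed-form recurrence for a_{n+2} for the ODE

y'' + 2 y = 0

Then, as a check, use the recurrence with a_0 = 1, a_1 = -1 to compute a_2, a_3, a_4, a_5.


Substitute y = sum_n a_n x^n into y'' + (const) y = 0.
y''(x) = sum_{n>=0} (n+2)(n+1) a_{n+2} x^n.
The ODE becomes sum_n [(n+2)(n+1) a_{n+2} + 2 a_n] x^n = 0.
Setting each coefficient to zero gives the recurrence:
  (n+2)(n+1) a_{n+2} + 2 a_n = 0,
  a_{n+2} = -2 / ((n+1)(n+2)) a_n.

Check with a_0 = 1, a_1 = -1 (apply the recurrence for n = 0, 1, 2, 3): a_0 = 1, a_1 = -1, a_2 = -1, a_3 = 1/3, a_4 = 1/6, a_5 = -1/30.

a_{n+2} = -2/((n+1)(n+2)) * a_n; check: a_0 = 1, a_1 = -1, a_2 = -1, a_3 = 1/3, a_4 = 1/6, a_5 = -1/30


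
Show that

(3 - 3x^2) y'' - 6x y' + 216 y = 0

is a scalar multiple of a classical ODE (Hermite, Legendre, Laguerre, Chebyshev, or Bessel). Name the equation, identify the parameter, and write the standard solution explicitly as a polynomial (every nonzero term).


All three coefficients share the factor 3; dividing through by 3 gives  (1 - x^2) y'' - 2x y' + 72 y = 0.
This matches the Legendre equation (1 - x^2) y'' - 2x y' + n(n+1) y = 0 (note the -2x y' term) with n(n+1) = 72, so n = 8; the polynomial solution is P_8(x).
With y = sum_k a_k x^k, matching x^k gives (k+2)(k+1) a_{k+2} = [k(k+1) - n(n+1)] a_k = (k - 8)(k + 9) a_k. The right side vanishes at k = 8, so the series with the parity of 8 terminates at degree 8.
Standard normalization (P_n(1) = 1): leading coefficient (2n)!/(2^n (n!)^2) = 20922789888000/(256*1625702400) = 6435/128, so a_8 = 6435/128. Work downward with a_k = (k+1)(k+2) a_{k+2} / ((k - 8)(k + 9)):
  a_6 = (7)(8)(6435/128) / ((6 - 8)(6 + 9)) = (45045/16)/(-30) = -3003/32
  a_4 = (5)(6)(-3003/32) / ((4 - 8)(4 + 9)) = (-45045/16)/(-52) = 3465/64
  a_2 = (3)(4)(3465/64) / ((2 - 8)(2 + 9)) = (10395/16)/(-66) = -315/32
  a_0 = (1)(2)(-315/32) / ((0 - 8)(0 + 9)) = (-315/16)/(-72) = 35/128
Hence P_8(x) = 6435 x^8/128 - 3003 x^6/32 + 3465 x^4/64 - 315 x^2/32 + 35/128.

P_8(x); series = 6435 x^8/128 - 3003 x^6/32 + 3465 x^4/64 - 315 x^2/32 + 35/128


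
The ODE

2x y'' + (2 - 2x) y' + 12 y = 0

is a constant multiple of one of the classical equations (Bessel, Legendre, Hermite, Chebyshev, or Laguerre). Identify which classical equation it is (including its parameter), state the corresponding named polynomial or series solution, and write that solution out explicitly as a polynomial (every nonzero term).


All three coefficients share the factor 2; dividing through by 2 gives  x y'' + (1 - x) y' + 6 y = 0.
This matches the Laguerre equation x y'' + (1 - x) y' + n y = 0 with n = 6; the polynomial solution is L_6(x).
With y = sum_k a_k x^k, matching x^k gives (k+1)k a_{k+1} + (k+1) a_{k+1} - k a_k + n a_k = 0, i.e. (k+1)^2 a_{k+1} = (k - n) a_k = (k - 6) a_k. The right side vanishes at k = 6, so the series terminates at degree 6.
Standard normalization L_n(0) = 1 gives a_0 = 1. Work upward with a_{k+1} = (k - 6) a_k / (k+1)^2:
  a_1 = (0 - 6)(1) / 1^2 = -6/1 = -6
  a_2 = (1 - 6)(-6) / 2^2 = 30/4 = 15/2
  a_3 = (2 - 6)(15/2) / 3^2 = -30/9 = -10/3
  a_4 = (3 - 6)(-10/3) / 4^2 = 10/16 = 5/8
  a_5 = (4 - 6)(5/8) / 5^2 = (-5/4)/25 = -1/20
  a_6 = (5 - 6)(-1/20) / 6^2 = (1/20)/36 = 1/720
Hence L_6(x) = x^6/720 - x^5/20 + 5 x^4/8 - 10 x^3/3 + 15 x^2/2 - 6 x + 1.

L_6(x); series = x^6/720 - x^5/20 + 5 x^4/8 - 10 x^3/3 + 15 x^2/2 - 6 x + 1


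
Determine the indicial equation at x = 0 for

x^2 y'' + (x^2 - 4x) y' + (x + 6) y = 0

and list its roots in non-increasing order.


Divide by x^2 to reach normal form y'' + P_1(x) y' + P_2(x) y = 0 with P_1(x) = 1 - 4/x and P_2(x) = 1/x + 6/x^2.
x = 0 is a singular point because the y'-coefficient 1 - 4/x has a pole at x = 0 and the y-coefficient 1/x + 6/x^2 has a pole at x = 0.
It is a regular singular point because x P_1(x) = p(x) = x - 4 and x^2 P_2(x) = q(x) = x + 6 are polynomials, hence analytic at x = 0.
p(0) = -4,  q(0) = 6.
Indicial equation: r(r-1) + p(0) r + q(0) = 0, i.e. r^2 + (p(0) - 1) r + q(0) = 0, i.e. r^2 - 5 r + 6 = 0.
Discriminant: (-5)^2 - 4(6) = 1, so r = (5 ± 1)/2.
Solving: r_1 = 3, r_2 = 2.

indicial: r^2 - 5 r + 6 = 0; roots r_1 = 3, r_2 = 2


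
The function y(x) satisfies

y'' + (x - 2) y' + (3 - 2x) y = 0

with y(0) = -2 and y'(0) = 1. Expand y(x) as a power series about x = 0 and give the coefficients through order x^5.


Ansatz: y(x) = sum_{n>=0} a_n x^n, so y'(x) = sum_{n>=1} n a_n x^(n-1) and y''(x) = sum_{n>=2} n(n-1) a_n x^(n-2).
Substitute into P(x) y'' + Q(x) y' + R(x) y = 0 with P(x) = 1, Q(x) = x - 2, R(x) = 3 - 2x, and match powers of x.
Initial conditions: a_0 = -2, a_1 = 1.
Setting the coefficient of each power of x to zero and solving order by order (substituting the coefficients already found):
  x^0: 2 a_2 - 2 a_1 + 3 a_0 = 0  ->  2 a_2 = 2 a_1 - 3 a_0 = 8  ->  a_2 = 4
  x^1: 6 a_3 - 4 a_2 + 4 a_1 - 2 a_0 = 0  ->  6 a_3 = 4 a_2 - 4 a_1 + 2 a_0 = 8  ->  a_3 = 4/3
  x^2: 12 a_4 - 6 a_3 + 5 a_2 - 2 a_1 = 0  ->  12 a_4 = 6 a_3 - 5 a_2 + 2 a_1 = -10  ->  a_4 = -5/6
  x^3: 20 a_5 - 8 a_4 + 6 a_3 - 2 a_2 = 0  ->  20 a_5 = 8 a_4 - 6 a_3 + 2 a_2 = -20/3  ->  a_5 = -1/3
Truncated series: y(x) = -2 + x + 4 x^2 + (4/3) x^3 - (5/6) x^4 - (1/3) x^5 + O(x^6).

a_0 = -2; a_1 = 1; a_2 = 4; a_3 = 4/3; a_4 = -5/6; a_5 = -1/3


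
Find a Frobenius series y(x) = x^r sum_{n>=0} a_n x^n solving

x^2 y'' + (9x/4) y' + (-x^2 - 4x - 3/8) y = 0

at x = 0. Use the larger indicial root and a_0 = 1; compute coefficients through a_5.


Write in Frobenius form y'' + (p(x)/x) y' + (q(x)/x^2) y = 0:
  p(x) = 9/4,  q(x) = -x^2 - 4x - 3/8.
Indicial equation: r(r-1) + (9/4) r + (-3/8) = 0 -> roots r_1 = 1/4, r_2 = -3/2.
Take r = r_1 = 1/4. Let y(x) = x^r sum_{n>=0} a_n x^n with a_0 = 1.
Substitute y = x^r sum a_n x^n and match x^{r+n}. The recurrence is
  D(n) a_n - 4 a_{n-1} - 1 a_{n-2} = 0,  where D(n) = (r+n)(r+n-1) + (9/4)(r+n) + (-3/8).
  a_n = [4 a_{n-1} + 1 a_{n-2}] / D(n).
Since the indicial polynomial factors as (r - r_1)(r - r_2), D(n) = (r_1 + n - r_1)(r_1 + n - r_2) = n(n + 7/4).
Evaluating step by step (a_0 = 1):
  n = 1: D(1) = 1(1 + 7/4) = 11/4; numerator = 4(1) = 4; a_1 = (4)/(11/4) = 16/11
  n = 2: D(2) = 2(2 + 7/4) = 15/2; numerator = 4(16/11) + 1(1) = 75/11; a_2 = (75/11)/(15/2) = 10/11
  n = 3: D(3) = 3(3 + 7/4) = 57/4; numerator = 4(10/11) + 1(16/11) = 56/11; a_3 = (56/11)/(57/4) = 224/627
  n = 4: D(4) = 4(4 + 7/4) = 23; numerator = 4(224/627) + 1(10/11) = 1466/627; a_4 = (1466/627)/(23) = 1466/14421
  n = 5: D(5) = 5(5 + 7/4) = 135/4; numerator = 4(1466/14421) + 1(224/627) = 3672/4807; a_5 = (3672/4807)/(135/4) = 544/24035

r = 1/4; a_0 = 1; a_1 = 16/11; a_2 = 10/11; a_3 = 224/627; a_4 = 1466/14421; a_5 = 544/24035


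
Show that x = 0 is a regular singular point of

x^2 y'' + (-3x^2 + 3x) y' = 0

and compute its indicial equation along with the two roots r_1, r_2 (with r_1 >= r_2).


Divide by x^2 to reach normal form y'' + P_1(x) y' + P_2(x) y = 0 with P_1(x) = -3 + 3/x and P_2(x) = 0.
x = 0 is a singular point because the y'-coefficient -3 + 3/x has a pole at x = 0.
It is a regular singular point because x P_1(x) = p(x) = 3 - 3x and x^2 P_2(x) = q(x) = 0 are polynomials, hence analytic at x = 0.
p(0) = 3,  q(0) = 0.
Indicial equation: r(r-1) + p(0) r + q(0) = 0, i.e. r^2 + (p(0) - 1) r + q(0) = 0, i.e. r^2 + 2 r = 0.
Discriminant: (2)^2 - 4(0) = 4, so r = (-2 ± 2)/2.
Solving: r_1 = 0, r_2 = -2.

indicial: r^2 + 2 r = 0; roots r_1 = 0, r_2 = -2


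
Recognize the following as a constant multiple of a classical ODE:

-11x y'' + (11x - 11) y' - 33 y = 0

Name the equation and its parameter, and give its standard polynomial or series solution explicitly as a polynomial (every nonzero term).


All three coefficients share the factor -11; dividing through by -11 gives  x y'' + (1 - x) y' + 3 y = 0.
This matches the Laguerre equation x y'' + (1 - x) y' + n y = 0 with n = 3; the polynomial solution is L_3(x).
With y = sum_k a_k x^k, matching x^k gives (k+1)k a_{k+1} + (k+1) a_{k+1} - k a_k + n a_k = 0, i.e. (k+1)^2 a_{k+1} = (k - n) a_k = (k - 3) a_k. The right side vanishes at k = 3, so the series terminates at degree 3.
Standard normalization L_n(0) = 1 gives a_0 = 1. Work upward with a_{k+1} = (k - 3) a_k / (k+1)^2:
  a_1 = (0 - 3)(1) / 1^2 = -3/1 = -3
  a_2 = (1 - 3)(-3) / 2^2 = 6/4 = 3/2
  a_3 = (2 - 3)(3/2) / 3^2 = (-3/2)/9 = -1/6
Hence L_3(x) = -x^3/6 + 3 x^2/2 - 3 x + 1.

L_3(x); series = -x^3/6 + 3 x^2/2 - 3 x + 1


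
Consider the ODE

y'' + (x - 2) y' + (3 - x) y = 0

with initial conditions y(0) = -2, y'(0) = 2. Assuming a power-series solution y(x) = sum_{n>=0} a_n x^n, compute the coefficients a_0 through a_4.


Ansatz: y(x) = sum_{n>=0} a_n x^n, so y'(x) = sum_{n>=1} n a_n x^(n-1) and y''(x) = sum_{n>=2} n(n-1) a_n x^(n-2).
Substitute into P(x) y'' + Q(x) y' + R(x) y = 0 with P(x) = 1, Q(x) = x - 2, R(x) = 3 - x, and match powers of x.
Initial conditions: a_0 = -2, a_1 = 2.
Setting the coefficient of each power of x to zero and solving order by order (substituting the coefficients already found):
  x^0: 2 a_2 - 2 a_1 + 3 a_0 = 0  ->  2 a_2 = 2 a_1 - 3 a_0 = 10  ->  a_2 = 5
  x^1: 6 a_3 - 4 a_2 + 4 a_1 - a_0 = 0  ->  6 a_3 = 4 a_2 - 4 a_1 + a_0 = 10  ->  a_3 = 5/3
  x^2: 12 a_4 - 6 a_3 + 5 a_2 - a_1 = 0  ->  12 a_4 = 6 a_3 - 5 a_2 + a_1 = -13  ->  a_4 = -13/12
Truncated series: y(x) = -2 + 2 x + 5 x^2 + (5/3) x^3 - (13/12) x^4 + O(x^5).

a_0 = -2; a_1 = 2; a_2 = 5; a_3 = 5/3; a_4 = -13/12


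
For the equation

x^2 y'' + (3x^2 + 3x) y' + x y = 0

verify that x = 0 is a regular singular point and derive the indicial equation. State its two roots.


Divide by x^2 to reach normal form y'' + P_1(x) y' + P_2(x) y = 0 with P_1(x) = 3 + 3/x and P_2(x) = 1/x.
x = 0 is a singular point because the y'-coefficient 3 + 3/x has a pole at x = 0 and the y-coefficient 1/x has a pole at x = 0.
It is a regular singular point because x P_1(x) = p(x) = 3x + 3 and x^2 P_2(x) = q(x) = x are polynomials, hence analytic at x = 0.
p(0) = 3,  q(0) = 0.
Indicial equation: r(r-1) + p(0) r + q(0) = 0, i.e. r^2 + (p(0) - 1) r + q(0) = 0, i.e. r^2 + 2 r = 0.
Discriminant: (2)^2 - 4(0) = 4, so r = (-2 ± 2)/2.
Solving: r_1 = 0, r_2 = -2.

indicial: r^2 + 2 r = 0; roots r_1 = 0, r_2 = -2


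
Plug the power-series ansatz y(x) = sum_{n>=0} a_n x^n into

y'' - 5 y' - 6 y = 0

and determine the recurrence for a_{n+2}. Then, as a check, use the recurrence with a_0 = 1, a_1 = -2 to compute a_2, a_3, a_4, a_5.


Substitute y = sum_n a_n x^n.
y''(x) has coefficient (n+2)(n+1) a_{n+2} at x^n;
-5 y'(x) has coefficient -5 (n+1) a_{n+1} at x^n;
-6 y(x) has coefficient -6 a_n at x^n.
Matching x^n: (n+2)(n+1) a_{n+2} - 5 (n+1) a_{n+1} - 6 a_n = 0.
Thus a_{n+2} = [5 (n+1) a_{n+1} + 6 a_n] / ((n+1)(n+2)).

Check with a_0 = 1, a_1 = -2 (apply the recurrence for n = 0, 1, 2, 3): a_0 = 1, a_1 = -2, a_2 = -2, a_3 = -16/3, a_4 = -23/3, a_5 = -139/15.

a_(n+2) = [5 (n+1) a_(n+1) + 6 a_n] / ((n+1)(n+2)); check: a_0 = 1, a_1 = -2, a_2 = -2, a_3 = -16/3, a_4 = -23/3, a_5 = -139/15
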